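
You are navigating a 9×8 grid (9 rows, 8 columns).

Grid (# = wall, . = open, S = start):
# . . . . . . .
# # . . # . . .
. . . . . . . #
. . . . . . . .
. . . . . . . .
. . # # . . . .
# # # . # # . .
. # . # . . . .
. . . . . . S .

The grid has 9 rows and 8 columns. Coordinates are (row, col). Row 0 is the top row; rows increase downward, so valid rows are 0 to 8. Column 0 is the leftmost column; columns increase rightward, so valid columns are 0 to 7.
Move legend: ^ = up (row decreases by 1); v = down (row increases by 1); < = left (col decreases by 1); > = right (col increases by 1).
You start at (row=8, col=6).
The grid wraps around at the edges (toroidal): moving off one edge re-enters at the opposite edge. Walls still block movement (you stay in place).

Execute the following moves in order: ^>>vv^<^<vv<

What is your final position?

Answer: Final position: (row=8, col=5)

Derivation:
Start: (row=8, col=6)
  ^ (up): (row=8, col=6) -> (row=7, col=6)
  > (right): (row=7, col=6) -> (row=7, col=7)
  > (right): (row=7, col=7) -> (row=7, col=0)
  v (down): (row=7, col=0) -> (row=8, col=0)
  v (down): blocked, stay at (row=8, col=0)
  ^ (up): (row=8, col=0) -> (row=7, col=0)
  < (left): (row=7, col=0) -> (row=7, col=7)
  ^ (up): (row=7, col=7) -> (row=6, col=7)
  < (left): (row=6, col=7) -> (row=6, col=6)
  v (down): (row=6, col=6) -> (row=7, col=6)
  v (down): (row=7, col=6) -> (row=8, col=6)
  < (left): (row=8, col=6) -> (row=8, col=5)
Final: (row=8, col=5)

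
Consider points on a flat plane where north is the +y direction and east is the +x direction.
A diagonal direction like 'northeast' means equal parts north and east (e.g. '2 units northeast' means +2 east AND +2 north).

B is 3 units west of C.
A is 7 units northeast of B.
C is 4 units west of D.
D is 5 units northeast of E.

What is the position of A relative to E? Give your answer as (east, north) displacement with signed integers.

Place E at the origin (east=0, north=0).
  D is 5 units northeast of E: delta (east=+5, north=+5); D at (east=5, north=5).
  C is 4 units west of D: delta (east=-4, north=+0); C at (east=1, north=5).
  B is 3 units west of C: delta (east=-3, north=+0); B at (east=-2, north=5).
  A is 7 units northeast of B: delta (east=+7, north=+7); A at (east=5, north=12).
Therefore A relative to E: (east=5, north=12).

Answer: A is at (east=5, north=12) relative to E.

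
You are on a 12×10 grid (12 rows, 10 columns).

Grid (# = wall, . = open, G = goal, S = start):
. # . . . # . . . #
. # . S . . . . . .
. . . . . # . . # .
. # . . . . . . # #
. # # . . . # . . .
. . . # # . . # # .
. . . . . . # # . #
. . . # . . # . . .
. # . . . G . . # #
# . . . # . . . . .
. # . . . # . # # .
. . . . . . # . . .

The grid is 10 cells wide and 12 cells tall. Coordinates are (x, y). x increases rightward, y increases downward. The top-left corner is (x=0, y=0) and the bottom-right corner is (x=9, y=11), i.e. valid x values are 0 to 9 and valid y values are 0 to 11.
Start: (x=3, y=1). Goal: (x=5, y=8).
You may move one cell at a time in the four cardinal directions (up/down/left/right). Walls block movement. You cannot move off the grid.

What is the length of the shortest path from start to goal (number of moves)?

BFS from (x=3, y=1) until reaching (x=5, y=8):
  Distance 0: (x=3, y=1)
  Distance 1: (x=3, y=0), (x=2, y=1), (x=4, y=1), (x=3, y=2)
  Distance 2: (x=2, y=0), (x=4, y=0), (x=5, y=1), (x=2, y=2), (x=4, y=2), (x=3, y=3)
  Distance 3: (x=6, y=1), (x=1, y=2), (x=2, y=3), (x=4, y=3), (x=3, y=4)
  Distance 4: (x=6, y=0), (x=7, y=1), (x=0, y=2), (x=6, y=2), (x=5, y=3), (x=4, y=4)
  Distance 5: (x=7, y=0), (x=0, y=1), (x=8, y=1), (x=7, y=2), (x=0, y=3), (x=6, y=3), (x=5, y=4)
  Distance 6: (x=0, y=0), (x=8, y=0), (x=9, y=1), (x=7, y=3), (x=0, y=4), (x=5, y=5)
  Distance 7: (x=9, y=2), (x=7, y=4), (x=0, y=5), (x=6, y=5), (x=5, y=6)
  Distance 8: (x=8, y=4), (x=1, y=5), (x=0, y=6), (x=4, y=6), (x=5, y=7)
  Distance 9: (x=9, y=4), (x=2, y=5), (x=1, y=6), (x=3, y=6), (x=0, y=7), (x=4, y=7), (x=5, y=8)  <- goal reached here
One shortest path (9 moves): (x=3, y=1) -> (x=4, y=1) -> (x=4, y=2) -> (x=4, y=3) -> (x=5, y=3) -> (x=5, y=4) -> (x=5, y=5) -> (x=5, y=6) -> (x=5, y=7) -> (x=5, y=8)

Answer: Shortest path length: 9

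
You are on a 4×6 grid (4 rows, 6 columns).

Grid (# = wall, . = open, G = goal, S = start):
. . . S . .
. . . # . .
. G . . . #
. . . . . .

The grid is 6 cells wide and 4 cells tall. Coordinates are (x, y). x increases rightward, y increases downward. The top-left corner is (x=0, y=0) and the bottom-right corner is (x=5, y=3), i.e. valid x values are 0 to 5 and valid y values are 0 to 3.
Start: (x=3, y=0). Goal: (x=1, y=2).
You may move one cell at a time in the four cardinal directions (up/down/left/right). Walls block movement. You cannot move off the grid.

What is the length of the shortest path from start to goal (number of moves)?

Answer: Shortest path length: 4

Derivation:
BFS from (x=3, y=0) until reaching (x=1, y=2):
  Distance 0: (x=3, y=0)
  Distance 1: (x=2, y=0), (x=4, y=0)
  Distance 2: (x=1, y=0), (x=5, y=0), (x=2, y=1), (x=4, y=1)
  Distance 3: (x=0, y=0), (x=1, y=1), (x=5, y=1), (x=2, y=2), (x=4, y=2)
  Distance 4: (x=0, y=1), (x=1, y=2), (x=3, y=2), (x=2, y=3), (x=4, y=3)  <- goal reached here
One shortest path (4 moves): (x=3, y=0) -> (x=2, y=0) -> (x=1, y=0) -> (x=1, y=1) -> (x=1, y=2)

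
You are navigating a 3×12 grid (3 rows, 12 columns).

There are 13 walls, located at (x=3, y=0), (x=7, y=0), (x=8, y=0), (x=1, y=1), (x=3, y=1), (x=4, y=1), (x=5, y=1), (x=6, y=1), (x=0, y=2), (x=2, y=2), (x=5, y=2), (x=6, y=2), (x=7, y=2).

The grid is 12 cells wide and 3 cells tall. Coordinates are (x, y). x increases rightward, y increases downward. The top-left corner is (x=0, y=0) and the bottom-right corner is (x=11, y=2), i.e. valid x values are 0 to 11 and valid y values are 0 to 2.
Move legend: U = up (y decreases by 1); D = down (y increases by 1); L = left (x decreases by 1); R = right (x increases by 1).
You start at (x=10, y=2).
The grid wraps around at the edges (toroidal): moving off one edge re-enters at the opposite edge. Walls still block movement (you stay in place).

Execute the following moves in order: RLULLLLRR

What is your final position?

Answer: Final position: (x=9, y=1)

Derivation:
Start: (x=10, y=2)
  R (right): (x=10, y=2) -> (x=11, y=2)
  L (left): (x=11, y=2) -> (x=10, y=2)
  U (up): (x=10, y=2) -> (x=10, y=1)
  L (left): (x=10, y=1) -> (x=9, y=1)
  L (left): (x=9, y=1) -> (x=8, y=1)
  L (left): (x=8, y=1) -> (x=7, y=1)
  L (left): blocked, stay at (x=7, y=1)
  R (right): (x=7, y=1) -> (x=8, y=1)
  R (right): (x=8, y=1) -> (x=9, y=1)
Final: (x=9, y=1)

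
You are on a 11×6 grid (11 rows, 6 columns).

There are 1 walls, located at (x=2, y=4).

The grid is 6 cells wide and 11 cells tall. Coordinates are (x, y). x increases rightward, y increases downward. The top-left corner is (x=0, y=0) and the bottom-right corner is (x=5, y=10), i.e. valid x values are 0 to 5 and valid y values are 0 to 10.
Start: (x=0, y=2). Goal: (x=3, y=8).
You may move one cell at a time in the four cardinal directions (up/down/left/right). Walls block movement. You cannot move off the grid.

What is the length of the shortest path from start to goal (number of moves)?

BFS from (x=0, y=2) until reaching (x=3, y=8):
  Distance 0: (x=0, y=2)
  Distance 1: (x=0, y=1), (x=1, y=2), (x=0, y=3)
  Distance 2: (x=0, y=0), (x=1, y=1), (x=2, y=2), (x=1, y=3), (x=0, y=4)
  Distance 3: (x=1, y=0), (x=2, y=1), (x=3, y=2), (x=2, y=3), (x=1, y=4), (x=0, y=5)
  Distance 4: (x=2, y=0), (x=3, y=1), (x=4, y=2), (x=3, y=3), (x=1, y=5), (x=0, y=6)
  Distance 5: (x=3, y=0), (x=4, y=1), (x=5, y=2), (x=4, y=3), (x=3, y=4), (x=2, y=5), (x=1, y=6), (x=0, y=7)
  Distance 6: (x=4, y=0), (x=5, y=1), (x=5, y=3), (x=4, y=4), (x=3, y=5), (x=2, y=6), (x=1, y=7), (x=0, y=8)
  Distance 7: (x=5, y=0), (x=5, y=4), (x=4, y=5), (x=3, y=6), (x=2, y=7), (x=1, y=8), (x=0, y=9)
  Distance 8: (x=5, y=5), (x=4, y=6), (x=3, y=7), (x=2, y=8), (x=1, y=9), (x=0, y=10)
  Distance 9: (x=5, y=6), (x=4, y=7), (x=3, y=8), (x=2, y=9), (x=1, y=10)  <- goal reached here
One shortest path (9 moves): (x=0, y=2) -> (x=1, y=2) -> (x=2, y=2) -> (x=3, y=2) -> (x=3, y=3) -> (x=3, y=4) -> (x=3, y=5) -> (x=3, y=6) -> (x=3, y=7) -> (x=3, y=8)

Answer: Shortest path length: 9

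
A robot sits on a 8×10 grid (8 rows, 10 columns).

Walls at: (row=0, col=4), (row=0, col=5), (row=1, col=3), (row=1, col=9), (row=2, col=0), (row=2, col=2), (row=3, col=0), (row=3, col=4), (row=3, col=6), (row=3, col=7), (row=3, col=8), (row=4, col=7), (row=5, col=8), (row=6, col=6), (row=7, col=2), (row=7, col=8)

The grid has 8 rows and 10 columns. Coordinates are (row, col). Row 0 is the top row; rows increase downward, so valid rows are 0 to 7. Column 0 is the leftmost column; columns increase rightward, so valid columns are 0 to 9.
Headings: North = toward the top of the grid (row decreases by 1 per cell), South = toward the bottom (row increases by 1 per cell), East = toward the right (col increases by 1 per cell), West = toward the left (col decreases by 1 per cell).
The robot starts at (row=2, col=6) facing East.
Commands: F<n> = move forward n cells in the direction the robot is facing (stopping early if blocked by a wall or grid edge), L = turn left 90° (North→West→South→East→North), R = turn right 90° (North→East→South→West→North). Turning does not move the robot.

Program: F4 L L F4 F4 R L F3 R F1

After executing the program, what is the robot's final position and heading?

Start: (row=2, col=6), facing East
  F4: move forward 3/4 (blocked), now at (row=2, col=9)
  L: turn left, now facing North
  L: turn left, now facing West
  F4: move forward 4, now at (row=2, col=5)
  F4: move forward 2/4 (blocked), now at (row=2, col=3)
  R: turn right, now facing North
  L: turn left, now facing West
  F3: move forward 0/3 (blocked), now at (row=2, col=3)
  R: turn right, now facing North
  F1: move forward 0/1 (blocked), now at (row=2, col=3)
Final: (row=2, col=3), facing North

Answer: Final position: (row=2, col=3), facing North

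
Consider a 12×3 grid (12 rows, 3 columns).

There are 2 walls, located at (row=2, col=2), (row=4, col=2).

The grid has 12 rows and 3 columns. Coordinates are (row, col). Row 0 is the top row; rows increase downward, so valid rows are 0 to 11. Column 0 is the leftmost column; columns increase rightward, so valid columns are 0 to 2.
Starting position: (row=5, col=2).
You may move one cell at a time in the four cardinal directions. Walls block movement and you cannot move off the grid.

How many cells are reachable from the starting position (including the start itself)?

BFS flood-fill from (row=5, col=2):
  Distance 0: (row=5, col=2)
  Distance 1: (row=5, col=1), (row=6, col=2)
  Distance 2: (row=4, col=1), (row=5, col=0), (row=6, col=1), (row=7, col=2)
  Distance 3: (row=3, col=1), (row=4, col=0), (row=6, col=0), (row=7, col=1), (row=8, col=2)
  Distance 4: (row=2, col=1), (row=3, col=0), (row=3, col=2), (row=7, col=0), (row=8, col=1), (row=9, col=2)
  Distance 5: (row=1, col=1), (row=2, col=0), (row=8, col=0), (row=9, col=1), (row=10, col=2)
  Distance 6: (row=0, col=1), (row=1, col=0), (row=1, col=2), (row=9, col=0), (row=10, col=1), (row=11, col=2)
  Distance 7: (row=0, col=0), (row=0, col=2), (row=10, col=0), (row=11, col=1)
  Distance 8: (row=11, col=0)
Total reachable: 34 (grid has 34 open cells total)

Answer: Reachable cells: 34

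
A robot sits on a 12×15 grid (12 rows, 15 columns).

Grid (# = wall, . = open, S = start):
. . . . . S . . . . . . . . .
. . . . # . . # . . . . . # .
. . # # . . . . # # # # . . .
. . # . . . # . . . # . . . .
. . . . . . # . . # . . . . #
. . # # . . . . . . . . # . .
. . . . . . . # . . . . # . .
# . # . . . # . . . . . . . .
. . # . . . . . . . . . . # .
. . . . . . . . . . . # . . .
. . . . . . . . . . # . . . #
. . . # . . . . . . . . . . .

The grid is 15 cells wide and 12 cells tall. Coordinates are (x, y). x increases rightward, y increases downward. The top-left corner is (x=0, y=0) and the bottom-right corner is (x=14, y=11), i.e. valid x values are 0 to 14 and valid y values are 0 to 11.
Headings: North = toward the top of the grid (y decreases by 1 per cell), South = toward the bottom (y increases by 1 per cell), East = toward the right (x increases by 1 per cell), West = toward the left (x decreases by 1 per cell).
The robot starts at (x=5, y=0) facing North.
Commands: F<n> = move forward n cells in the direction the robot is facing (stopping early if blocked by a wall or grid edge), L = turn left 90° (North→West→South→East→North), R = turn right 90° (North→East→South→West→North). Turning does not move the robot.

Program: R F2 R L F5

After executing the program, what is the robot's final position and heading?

Start: (x=5, y=0), facing North
  R: turn right, now facing East
  F2: move forward 2, now at (x=7, y=0)
  R: turn right, now facing South
  L: turn left, now facing East
  F5: move forward 5, now at (x=12, y=0)
Final: (x=12, y=0), facing East

Answer: Final position: (x=12, y=0), facing East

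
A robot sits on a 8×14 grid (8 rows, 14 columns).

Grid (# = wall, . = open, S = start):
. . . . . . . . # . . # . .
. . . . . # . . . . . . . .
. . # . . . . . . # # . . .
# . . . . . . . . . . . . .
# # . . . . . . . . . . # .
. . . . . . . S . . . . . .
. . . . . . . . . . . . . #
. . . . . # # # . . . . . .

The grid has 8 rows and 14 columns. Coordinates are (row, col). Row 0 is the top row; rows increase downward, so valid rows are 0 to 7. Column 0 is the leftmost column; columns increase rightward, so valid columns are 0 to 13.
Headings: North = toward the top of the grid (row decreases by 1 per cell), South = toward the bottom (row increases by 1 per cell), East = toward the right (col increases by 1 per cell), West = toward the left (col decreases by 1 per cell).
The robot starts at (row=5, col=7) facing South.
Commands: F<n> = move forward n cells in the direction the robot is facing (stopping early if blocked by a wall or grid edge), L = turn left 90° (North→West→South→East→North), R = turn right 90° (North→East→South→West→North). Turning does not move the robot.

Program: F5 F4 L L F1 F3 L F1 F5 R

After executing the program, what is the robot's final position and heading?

Answer: Final position: (row=2, col=3), facing North

Derivation:
Start: (row=5, col=7), facing South
  F5: move forward 1/5 (blocked), now at (row=6, col=7)
  F4: move forward 0/4 (blocked), now at (row=6, col=7)
  L: turn left, now facing East
  L: turn left, now facing North
  F1: move forward 1, now at (row=5, col=7)
  F3: move forward 3, now at (row=2, col=7)
  L: turn left, now facing West
  F1: move forward 1, now at (row=2, col=6)
  F5: move forward 3/5 (blocked), now at (row=2, col=3)
  R: turn right, now facing North
Final: (row=2, col=3), facing North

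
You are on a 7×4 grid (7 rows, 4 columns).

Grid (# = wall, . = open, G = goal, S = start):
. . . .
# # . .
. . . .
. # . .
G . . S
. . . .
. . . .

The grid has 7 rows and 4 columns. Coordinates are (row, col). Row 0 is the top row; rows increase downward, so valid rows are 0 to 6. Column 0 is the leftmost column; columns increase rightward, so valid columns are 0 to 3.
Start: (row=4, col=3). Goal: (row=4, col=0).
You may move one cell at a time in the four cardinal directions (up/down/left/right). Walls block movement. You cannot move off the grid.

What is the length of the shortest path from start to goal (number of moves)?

Answer: Shortest path length: 3

Derivation:
BFS from (row=4, col=3) until reaching (row=4, col=0):
  Distance 0: (row=4, col=3)
  Distance 1: (row=3, col=3), (row=4, col=2), (row=5, col=3)
  Distance 2: (row=2, col=3), (row=3, col=2), (row=4, col=1), (row=5, col=2), (row=6, col=3)
  Distance 3: (row=1, col=3), (row=2, col=2), (row=4, col=0), (row=5, col=1), (row=6, col=2)  <- goal reached here
One shortest path (3 moves): (row=4, col=3) -> (row=4, col=2) -> (row=4, col=1) -> (row=4, col=0)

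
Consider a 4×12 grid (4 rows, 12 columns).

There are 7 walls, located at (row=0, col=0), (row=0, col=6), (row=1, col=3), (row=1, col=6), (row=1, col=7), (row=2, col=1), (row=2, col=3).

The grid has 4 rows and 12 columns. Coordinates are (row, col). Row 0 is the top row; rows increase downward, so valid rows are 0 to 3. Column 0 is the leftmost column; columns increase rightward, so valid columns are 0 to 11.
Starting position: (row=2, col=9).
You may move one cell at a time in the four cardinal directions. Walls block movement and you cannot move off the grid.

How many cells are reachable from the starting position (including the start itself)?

BFS flood-fill from (row=2, col=9):
  Distance 0: (row=2, col=9)
  Distance 1: (row=1, col=9), (row=2, col=8), (row=2, col=10), (row=3, col=9)
  Distance 2: (row=0, col=9), (row=1, col=8), (row=1, col=10), (row=2, col=7), (row=2, col=11), (row=3, col=8), (row=3, col=10)
  Distance 3: (row=0, col=8), (row=0, col=10), (row=1, col=11), (row=2, col=6), (row=3, col=7), (row=3, col=11)
  Distance 4: (row=0, col=7), (row=0, col=11), (row=2, col=5), (row=3, col=6)
  Distance 5: (row=1, col=5), (row=2, col=4), (row=3, col=5)
  Distance 6: (row=0, col=5), (row=1, col=4), (row=3, col=4)
  Distance 7: (row=0, col=4), (row=3, col=3)
  Distance 8: (row=0, col=3), (row=3, col=2)
  Distance 9: (row=0, col=2), (row=2, col=2), (row=3, col=1)
  Distance 10: (row=0, col=1), (row=1, col=2), (row=3, col=0)
  Distance 11: (row=1, col=1), (row=2, col=0)
  Distance 12: (row=1, col=0)
Total reachable: 41 (grid has 41 open cells total)

Answer: Reachable cells: 41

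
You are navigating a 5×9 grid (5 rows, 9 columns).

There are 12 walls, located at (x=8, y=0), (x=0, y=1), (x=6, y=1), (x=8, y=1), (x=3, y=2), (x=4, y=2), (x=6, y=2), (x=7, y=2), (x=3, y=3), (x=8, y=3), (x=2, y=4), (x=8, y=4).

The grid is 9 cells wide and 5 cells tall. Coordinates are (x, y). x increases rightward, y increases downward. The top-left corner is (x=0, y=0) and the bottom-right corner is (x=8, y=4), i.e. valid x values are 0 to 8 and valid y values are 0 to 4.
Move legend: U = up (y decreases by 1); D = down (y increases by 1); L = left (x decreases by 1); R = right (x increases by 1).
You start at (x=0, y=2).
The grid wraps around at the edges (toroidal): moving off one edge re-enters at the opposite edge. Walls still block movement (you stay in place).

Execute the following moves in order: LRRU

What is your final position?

Start: (x=0, y=2)
  L (left): (x=0, y=2) -> (x=8, y=2)
  R (right): (x=8, y=2) -> (x=0, y=2)
  R (right): (x=0, y=2) -> (x=1, y=2)
  U (up): (x=1, y=2) -> (x=1, y=1)
Final: (x=1, y=1)

Answer: Final position: (x=1, y=1)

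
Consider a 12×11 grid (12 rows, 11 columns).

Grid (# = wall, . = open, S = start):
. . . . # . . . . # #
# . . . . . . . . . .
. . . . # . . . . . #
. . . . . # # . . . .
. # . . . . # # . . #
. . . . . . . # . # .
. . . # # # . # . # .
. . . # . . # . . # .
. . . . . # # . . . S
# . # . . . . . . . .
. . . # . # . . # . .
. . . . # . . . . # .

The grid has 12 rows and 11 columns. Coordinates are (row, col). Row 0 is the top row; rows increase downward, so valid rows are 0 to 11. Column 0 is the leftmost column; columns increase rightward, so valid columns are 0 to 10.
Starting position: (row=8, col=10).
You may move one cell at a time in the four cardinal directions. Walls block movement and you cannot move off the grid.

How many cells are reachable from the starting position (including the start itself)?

Answer: Reachable cells: 101

Derivation:
BFS flood-fill from (row=8, col=10):
  Distance 0: (row=8, col=10)
  Distance 1: (row=7, col=10), (row=8, col=9), (row=9, col=10)
  Distance 2: (row=6, col=10), (row=8, col=8), (row=9, col=9), (row=10, col=10)
  Distance 3: (row=5, col=10), (row=7, col=8), (row=8, col=7), (row=9, col=8), (row=10, col=9), (row=11, col=10)
  Distance 4: (row=6, col=8), (row=7, col=7), (row=9, col=7)
  Distance 5: (row=5, col=8), (row=9, col=6), (row=10, col=7)
  Distance 6: (row=4, col=8), (row=9, col=5), (row=10, col=6), (row=11, col=7)
  Distance 7: (row=3, col=8), (row=4, col=9), (row=9, col=4), (row=11, col=6), (row=11, col=8)
  Distance 8: (row=2, col=8), (row=3, col=7), (row=3, col=9), (row=8, col=4), (row=9, col=3), (row=10, col=4), (row=11, col=5)
  Distance 9: (row=1, col=8), (row=2, col=7), (row=2, col=9), (row=3, col=10), (row=7, col=4), (row=8, col=3)
  Distance 10: (row=0, col=8), (row=1, col=7), (row=1, col=9), (row=2, col=6), (row=7, col=5), (row=8, col=2)
  Distance 11: (row=0, col=7), (row=1, col=6), (row=1, col=10), (row=2, col=5), (row=7, col=2), (row=8, col=1)
  Distance 12: (row=0, col=6), (row=1, col=5), (row=6, col=2), (row=7, col=1), (row=8, col=0), (row=9, col=1)
  Distance 13: (row=0, col=5), (row=1, col=4), (row=5, col=2), (row=6, col=1), (row=7, col=0), (row=10, col=1)
  Distance 14: (row=1, col=3), (row=4, col=2), (row=5, col=1), (row=5, col=3), (row=6, col=0), (row=10, col=0), (row=10, col=2), (row=11, col=1)
  Distance 15: (row=0, col=3), (row=1, col=2), (row=2, col=3), (row=3, col=2), (row=4, col=3), (row=5, col=0), (row=5, col=4), (row=11, col=0), (row=11, col=2)
  Distance 16: (row=0, col=2), (row=1, col=1), (row=2, col=2), (row=3, col=1), (row=3, col=3), (row=4, col=0), (row=4, col=4), (row=5, col=5), (row=11, col=3)
  Distance 17: (row=0, col=1), (row=2, col=1), (row=3, col=0), (row=3, col=4), (row=4, col=5), (row=5, col=6)
  Distance 18: (row=0, col=0), (row=2, col=0), (row=6, col=6)
Total reachable: 101 (grid has 101 open cells total)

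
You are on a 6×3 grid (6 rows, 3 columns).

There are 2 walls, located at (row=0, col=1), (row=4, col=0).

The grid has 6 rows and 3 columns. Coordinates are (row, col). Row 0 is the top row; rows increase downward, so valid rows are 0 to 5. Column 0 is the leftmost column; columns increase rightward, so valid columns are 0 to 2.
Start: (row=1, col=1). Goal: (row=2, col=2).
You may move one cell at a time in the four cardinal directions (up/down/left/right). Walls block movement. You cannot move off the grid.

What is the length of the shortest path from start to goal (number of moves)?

Answer: Shortest path length: 2

Derivation:
BFS from (row=1, col=1) until reaching (row=2, col=2):
  Distance 0: (row=1, col=1)
  Distance 1: (row=1, col=0), (row=1, col=2), (row=2, col=1)
  Distance 2: (row=0, col=0), (row=0, col=2), (row=2, col=0), (row=2, col=2), (row=3, col=1)  <- goal reached here
One shortest path (2 moves): (row=1, col=1) -> (row=1, col=2) -> (row=2, col=2)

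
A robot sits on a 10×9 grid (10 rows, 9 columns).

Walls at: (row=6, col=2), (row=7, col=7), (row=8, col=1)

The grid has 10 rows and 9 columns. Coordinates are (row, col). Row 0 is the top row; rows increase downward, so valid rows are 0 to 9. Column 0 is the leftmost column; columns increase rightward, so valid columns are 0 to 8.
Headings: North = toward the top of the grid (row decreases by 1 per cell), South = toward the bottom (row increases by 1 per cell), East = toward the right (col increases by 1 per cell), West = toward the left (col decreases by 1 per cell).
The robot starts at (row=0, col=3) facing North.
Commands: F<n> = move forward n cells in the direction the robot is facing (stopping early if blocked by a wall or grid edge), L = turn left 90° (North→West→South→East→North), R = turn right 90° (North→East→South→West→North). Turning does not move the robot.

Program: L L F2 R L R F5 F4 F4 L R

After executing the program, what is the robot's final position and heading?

Start: (row=0, col=3), facing North
  L: turn left, now facing West
  L: turn left, now facing South
  F2: move forward 2, now at (row=2, col=3)
  R: turn right, now facing West
  L: turn left, now facing South
  R: turn right, now facing West
  F5: move forward 3/5 (blocked), now at (row=2, col=0)
  F4: move forward 0/4 (blocked), now at (row=2, col=0)
  F4: move forward 0/4 (blocked), now at (row=2, col=0)
  L: turn left, now facing South
  R: turn right, now facing West
Final: (row=2, col=0), facing West

Answer: Final position: (row=2, col=0), facing West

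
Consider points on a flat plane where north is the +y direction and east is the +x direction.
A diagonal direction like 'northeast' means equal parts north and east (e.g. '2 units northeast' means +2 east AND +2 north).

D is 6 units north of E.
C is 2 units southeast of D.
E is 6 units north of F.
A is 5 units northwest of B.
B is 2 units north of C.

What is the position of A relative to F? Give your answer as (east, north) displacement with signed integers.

Answer: A is at (east=-3, north=17) relative to F.

Derivation:
Place F at the origin (east=0, north=0).
  E is 6 units north of F: delta (east=+0, north=+6); E at (east=0, north=6).
  D is 6 units north of E: delta (east=+0, north=+6); D at (east=0, north=12).
  C is 2 units southeast of D: delta (east=+2, north=-2); C at (east=2, north=10).
  B is 2 units north of C: delta (east=+0, north=+2); B at (east=2, north=12).
  A is 5 units northwest of B: delta (east=-5, north=+5); A at (east=-3, north=17).
Therefore A relative to F: (east=-3, north=17).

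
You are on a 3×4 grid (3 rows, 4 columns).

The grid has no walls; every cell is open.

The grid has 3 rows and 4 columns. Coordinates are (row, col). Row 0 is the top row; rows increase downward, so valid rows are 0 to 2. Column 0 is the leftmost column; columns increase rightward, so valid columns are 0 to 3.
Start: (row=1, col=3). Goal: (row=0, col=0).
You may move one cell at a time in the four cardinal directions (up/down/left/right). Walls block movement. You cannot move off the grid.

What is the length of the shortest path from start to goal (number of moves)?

BFS from (row=1, col=3) until reaching (row=0, col=0):
  Distance 0: (row=1, col=3)
  Distance 1: (row=0, col=3), (row=1, col=2), (row=2, col=3)
  Distance 2: (row=0, col=2), (row=1, col=1), (row=2, col=2)
  Distance 3: (row=0, col=1), (row=1, col=0), (row=2, col=1)
  Distance 4: (row=0, col=0), (row=2, col=0)  <- goal reached here
One shortest path (4 moves): (row=1, col=3) -> (row=1, col=2) -> (row=1, col=1) -> (row=1, col=0) -> (row=0, col=0)

Answer: Shortest path length: 4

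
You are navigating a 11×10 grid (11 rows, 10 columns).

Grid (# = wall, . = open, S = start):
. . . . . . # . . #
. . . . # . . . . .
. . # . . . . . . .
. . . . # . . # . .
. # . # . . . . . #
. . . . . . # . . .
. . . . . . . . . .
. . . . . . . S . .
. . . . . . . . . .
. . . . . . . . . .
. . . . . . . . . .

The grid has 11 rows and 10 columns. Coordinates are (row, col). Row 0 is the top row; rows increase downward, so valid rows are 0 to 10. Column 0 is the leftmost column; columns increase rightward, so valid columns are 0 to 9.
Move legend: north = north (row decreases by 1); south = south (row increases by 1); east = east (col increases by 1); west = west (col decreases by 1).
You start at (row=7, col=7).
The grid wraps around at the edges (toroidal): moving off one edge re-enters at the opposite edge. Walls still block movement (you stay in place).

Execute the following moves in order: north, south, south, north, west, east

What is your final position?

Answer: Final position: (row=7, col=7)

Derivation:
Start: (row=7, col=7)
  north (north): (row=7, col=7) -> (row=6, col=7)
  south (south): (row=6, col=7) -> (row=7, col=7)
  south (south): (row=7, col=7) -> (row=8, col=7)
  north (north): (row=8, col=7) -> (row=7, col=7)
  west (west): (row=7, col=7) -> (row=7, col=6)
  east (east): (row=7, col=6) -> (row=7, col=7)
Final: (row=7, col=7)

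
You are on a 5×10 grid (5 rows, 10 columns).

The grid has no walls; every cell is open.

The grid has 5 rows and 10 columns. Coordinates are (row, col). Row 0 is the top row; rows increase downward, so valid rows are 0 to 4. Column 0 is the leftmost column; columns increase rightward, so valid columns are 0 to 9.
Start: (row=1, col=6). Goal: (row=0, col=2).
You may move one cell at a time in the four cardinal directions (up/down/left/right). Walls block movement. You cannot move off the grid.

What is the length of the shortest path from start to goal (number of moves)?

BFS from (row=1, col=6) until reaching (row=0, col=2):
  Distance 0: (row=1, col=6)
  Distance 1: (row=0, col=6), (row=1, col=5), (row=1, col=7), (row=2, col=6)
  Distance 2: (row=0, col=5), (row=0, col=7), (row=1, col=4), (row=1, col=8), (row=2, col=5), (row=2, col=7), (row=3, col=6)
  Distance 3: (row=0, col=4), (row=0, col=8), (row=1, col=3), (row=1, col=9), (row=2, col=4), (row=2, col=8), (row=3, col=5), (row=3, col=7), (row=4, col=6)
  Distance 4: (row=0, col=3), (row=0, col=9), (row=1, col=2), (row=2, col=3), (row=2, col=9), (row=3, col=4), (row=3, col=8), (row=4, col=5), (row=4, col=7)
  Distance 5: (row=0, col=2), (row=1, col=1), (row=2, col=2), (row=3, col=3), (row=3, col=9), (row=4, col=4), (row=4, col=8)  <- goal reached here
One shortest path (5 moves): (row=1, col=6) -> (row=1, col=5) -> (row=1, col=4) -> (row=1, col=3) -> (row=1, col=2) -> (row=0, col=2)

Answer: Shortest path length: 5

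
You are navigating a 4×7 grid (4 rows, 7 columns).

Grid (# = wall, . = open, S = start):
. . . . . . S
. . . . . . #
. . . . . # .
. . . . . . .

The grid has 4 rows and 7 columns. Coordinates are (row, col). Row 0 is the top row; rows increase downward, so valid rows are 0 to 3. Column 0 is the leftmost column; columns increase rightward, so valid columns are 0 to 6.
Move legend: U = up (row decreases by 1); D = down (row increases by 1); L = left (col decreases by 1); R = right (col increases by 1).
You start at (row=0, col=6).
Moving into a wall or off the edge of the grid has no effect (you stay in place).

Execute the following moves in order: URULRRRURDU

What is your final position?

Answer: Final position: (row=0, col=6)

Derivation:
Start: (row=0, col=6)
  U (up): blocked, stay at (row=0, col=6)
  R (right): blocked, stay at (row=0, col=6)
  U (up): blocked, stay at (row=0, col=6)
  L (left): (row=0, col=6) -> (row=0, col=5)
  R (right): (row=0, col=5) -> (row=0, col=6)
  R (right): blocked, stay at (row=0, col=6)
  R (right): blocked, stay at (row=0, col=6)
  U (up): blocked, stay at (row=0, col=6)
  R (right): blocked, stay at (row=0, col=6)
  D (down): blocked, stay at (row=0, col=6)
  U (up): blocked, stay at (row=0, col=6)
Final: (row=0, col=6)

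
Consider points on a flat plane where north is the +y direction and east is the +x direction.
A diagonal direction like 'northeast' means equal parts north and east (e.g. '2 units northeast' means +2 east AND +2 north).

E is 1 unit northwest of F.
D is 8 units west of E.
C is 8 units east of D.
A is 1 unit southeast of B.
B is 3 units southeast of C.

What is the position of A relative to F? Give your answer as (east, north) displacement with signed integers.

Place F at the origin (east=0, north=0).
  E is 1 unit northwest of F: delta (east=-1, north=+1); E at (east=-1, north=1).
  D is 8 units west of E: delta (east=-8, north=+0); D at (east=-9, north=1).
  C is 8 units east of D: delta (east=+8, north=+0); C at (east=-1, north=1).
  B is 3 units southeast of C: delta (east=+3, north=-3); B at (east=2, north=-2).
  A is 1 unit southeast of B: delta (east=+1, north=-1); A at (east=3, north=-3).
Therefore A relative to F: (east=3, north=-3).

Answer: A is at (east=3, north=-3) relative to F.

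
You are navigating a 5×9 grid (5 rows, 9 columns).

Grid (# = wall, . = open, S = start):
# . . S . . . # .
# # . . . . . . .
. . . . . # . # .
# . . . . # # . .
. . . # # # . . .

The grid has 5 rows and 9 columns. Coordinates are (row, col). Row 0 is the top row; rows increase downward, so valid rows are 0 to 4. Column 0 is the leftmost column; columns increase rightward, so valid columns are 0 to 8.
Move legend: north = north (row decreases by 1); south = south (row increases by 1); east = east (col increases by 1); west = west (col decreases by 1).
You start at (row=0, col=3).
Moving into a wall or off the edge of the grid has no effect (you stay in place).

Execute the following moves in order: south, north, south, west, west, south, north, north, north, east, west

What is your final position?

Start: (row=0, col=3)
  south (south): (row=0, col=3) -> (row=1, col=3)
  north (north): (row=1, col=3) -> (row=0, col=3)
  south (south): (row=0, col=3) -> (row=1, col=3)
  west (west): (row=1, col=3) -> (row=1, col=2)
  west (west): blocked, stay at (row=1, col=2)
  south (south): (row=1, col=2) -> (row=2, col=2)
  north (north): (row=2, col=2) -> (row=1, col=2)
  north (north): (row=1, col=2) -> (row=0, col=2)
  north (north): blocked, stay at (row=0, col=2)
  east (east): (row=0, col=2) -> (row=0, col=3)
  west (west): (row=0, col=3) -> (row=0, col=2)
Final: (row=0, col=2)

Answer: Final position: (row=0, col=2)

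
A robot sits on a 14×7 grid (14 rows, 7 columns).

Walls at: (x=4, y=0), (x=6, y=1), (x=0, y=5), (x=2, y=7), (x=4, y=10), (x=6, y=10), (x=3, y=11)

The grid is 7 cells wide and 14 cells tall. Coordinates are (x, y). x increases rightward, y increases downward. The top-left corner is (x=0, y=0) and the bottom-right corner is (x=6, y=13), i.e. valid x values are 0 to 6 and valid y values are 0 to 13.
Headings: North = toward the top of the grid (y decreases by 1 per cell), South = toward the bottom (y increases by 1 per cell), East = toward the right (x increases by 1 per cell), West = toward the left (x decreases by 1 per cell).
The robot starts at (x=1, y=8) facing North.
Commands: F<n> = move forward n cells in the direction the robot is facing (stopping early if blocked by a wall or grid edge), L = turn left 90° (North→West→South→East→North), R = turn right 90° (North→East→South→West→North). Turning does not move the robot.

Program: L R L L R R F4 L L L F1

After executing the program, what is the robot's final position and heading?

Start: (x=1, y=8), facing North
  L: turn left, now facing West
  R: turn right, now facing North
  L: turn left, now facing West
  L: turn left, now facing South
  R: turn right, now facing West
  R: turn right, now facing North
  F4: move forward 4, now at (x=1, y=4)
  L: turn left, now facing West
  L: turn left, now facing South
  L: turn left, now facing East
  F1: move forward 1, now at (x=2, y=4)
Final: (x=2, y=4), facing East

Answer: Final position: (x=2, y=4), facing East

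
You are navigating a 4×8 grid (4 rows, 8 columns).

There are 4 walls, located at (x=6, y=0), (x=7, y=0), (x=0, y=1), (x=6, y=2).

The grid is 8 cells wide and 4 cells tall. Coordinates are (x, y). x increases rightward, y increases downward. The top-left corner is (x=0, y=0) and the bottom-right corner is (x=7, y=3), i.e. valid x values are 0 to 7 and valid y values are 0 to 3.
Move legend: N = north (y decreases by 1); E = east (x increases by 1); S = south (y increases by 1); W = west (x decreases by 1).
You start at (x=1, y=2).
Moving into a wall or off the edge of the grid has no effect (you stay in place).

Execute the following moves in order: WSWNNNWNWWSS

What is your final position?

Answer: Final position: (x=0, y=3)

Derivation:
Start: (x=1, y=2)
  W (west): (x=1, y=2) -> (x=0, y=2)
  S (south): (x=0, y=2) -> (x=0, y=3)
  W (west): blocked, stay at (x=0, y=3)
  N (north): (x=0, y=3) -> (x=0, y=2)
  N (north): blocked, stay at (x=0, y=2)
  N (north): blocked, stay at (x=0, y=2)
  W (west): blocked, stay at (x=0, y=2)
  N (north): blocked, stay at (x=0, y=2)
  W (west): blocked, stay at (x=0, y=2)
  W (west): blocked, stay at (x=0, y=2)
  S (south): (x=0, y=2) -> (x=0, y=3)
  S (south): blocked, stay at (x=0, y=3)
Final: (x=0, y=3)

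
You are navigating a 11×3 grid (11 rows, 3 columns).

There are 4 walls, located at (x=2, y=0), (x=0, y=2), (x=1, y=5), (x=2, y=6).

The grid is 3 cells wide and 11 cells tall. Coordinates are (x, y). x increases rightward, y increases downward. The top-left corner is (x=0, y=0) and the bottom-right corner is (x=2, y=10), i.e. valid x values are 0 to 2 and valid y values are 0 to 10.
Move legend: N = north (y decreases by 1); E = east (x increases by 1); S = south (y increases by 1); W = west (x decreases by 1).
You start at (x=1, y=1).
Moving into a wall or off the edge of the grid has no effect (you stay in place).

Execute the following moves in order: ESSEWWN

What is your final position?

Answer: Final position: (x=0, y=3)

Derivation:
Start: (x=1, y=1)
  E (east): (x=1, y=1) -> (x=2, y=1)
  S (south): (x=2, y=1) -> (x=2, y=2)
  S (south): (x=2, y=2) -> (x=2, y=3)
  E (east): blocked, stay at (x=2, y=3)
  W (west): (x=2, y=3) -> (x=1, y=3)
  W (west): (x=1, y=3) -> (x=0, y=3)
  N (north): blocked, stay at (x=0, y=3)
Final: (x=0, y=3)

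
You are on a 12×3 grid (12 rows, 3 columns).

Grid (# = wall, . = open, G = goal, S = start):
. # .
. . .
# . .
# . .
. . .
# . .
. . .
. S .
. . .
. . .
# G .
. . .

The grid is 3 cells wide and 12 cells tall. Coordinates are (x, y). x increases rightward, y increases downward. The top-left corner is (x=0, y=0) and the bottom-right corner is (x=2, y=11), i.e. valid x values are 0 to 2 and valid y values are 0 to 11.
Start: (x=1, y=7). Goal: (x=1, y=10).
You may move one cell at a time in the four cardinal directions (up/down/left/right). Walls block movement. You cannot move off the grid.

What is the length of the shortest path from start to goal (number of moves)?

BFS from (x=1, y=7) until reaching (x=1, y=10):
  Distance 0: (x=1, y=7)
  Distance 1: (x=1, y=6), (x=0, y=7), (x=2, y=7), (x=1, y=8)
  Distance 2: (x=1, y=5), (x=0, y=6), (x=2, y=6), (x=0, y=8), (x=2, y=8), (x=1, y=9)
  Distance 3: (x=1, y=4), (x=2, y=5), (x=0, y=9), (x=2, y=9), (x=1, y=10)  <- goal reached here
One shortest path (3 moves): (x=1, y=7) -> (x=1, y=8) -> (x=1, y=9) -> (x=1, y=10)

Answer: Shortest path length: 3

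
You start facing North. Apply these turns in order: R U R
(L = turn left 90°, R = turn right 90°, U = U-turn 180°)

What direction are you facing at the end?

Answer: Final heading: North

Derivation:
Start: North
  R (right (90° clockwise)) -> East
  U (U-turn (180°)) -> West
  R (right (90° clockwise)) -> North
Final: North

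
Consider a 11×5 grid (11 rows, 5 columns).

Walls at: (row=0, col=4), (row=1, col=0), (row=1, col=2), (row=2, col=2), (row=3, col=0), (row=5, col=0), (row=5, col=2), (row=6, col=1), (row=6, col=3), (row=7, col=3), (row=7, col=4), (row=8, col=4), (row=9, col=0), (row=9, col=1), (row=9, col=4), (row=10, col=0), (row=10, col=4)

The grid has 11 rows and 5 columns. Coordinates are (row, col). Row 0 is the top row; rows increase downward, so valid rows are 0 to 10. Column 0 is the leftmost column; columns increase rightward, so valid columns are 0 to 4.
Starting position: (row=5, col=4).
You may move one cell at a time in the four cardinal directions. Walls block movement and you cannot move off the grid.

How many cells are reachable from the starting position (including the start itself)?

Answer: Reachable cells: 24

Derivation:
BFS flood-fill from (row=5, col=4):
  Distance 0: (row=5, col=4)
  Distance 1: (row=4, col=4), (row=5, col=3), (row=6, col=4)
  Distance 2: (row=3, col=4), (row=4, col=3)
  Distance 3: (row=2, col=4), (row=3, col=3), (row=4, col=2)
  Distance 4: (row=1, col=4), (row=2, col=3), (row=3, col=2), (row=4, col=1)
  Distance 5: (row=1, col=3), (row=3, col=1), (row=4, col=0), (row=5, col=1)
  Distance 6: (row=0, col=3), (row=2, col=1)
  Distance 7: (row=0, col=2), (row=1, col=1), (row=2, col=0)
  Distance 8: (row=0, col=1)
  Distance 9: (row=0, col=0)
Total reachable: 24 (grid has 38 open cells total)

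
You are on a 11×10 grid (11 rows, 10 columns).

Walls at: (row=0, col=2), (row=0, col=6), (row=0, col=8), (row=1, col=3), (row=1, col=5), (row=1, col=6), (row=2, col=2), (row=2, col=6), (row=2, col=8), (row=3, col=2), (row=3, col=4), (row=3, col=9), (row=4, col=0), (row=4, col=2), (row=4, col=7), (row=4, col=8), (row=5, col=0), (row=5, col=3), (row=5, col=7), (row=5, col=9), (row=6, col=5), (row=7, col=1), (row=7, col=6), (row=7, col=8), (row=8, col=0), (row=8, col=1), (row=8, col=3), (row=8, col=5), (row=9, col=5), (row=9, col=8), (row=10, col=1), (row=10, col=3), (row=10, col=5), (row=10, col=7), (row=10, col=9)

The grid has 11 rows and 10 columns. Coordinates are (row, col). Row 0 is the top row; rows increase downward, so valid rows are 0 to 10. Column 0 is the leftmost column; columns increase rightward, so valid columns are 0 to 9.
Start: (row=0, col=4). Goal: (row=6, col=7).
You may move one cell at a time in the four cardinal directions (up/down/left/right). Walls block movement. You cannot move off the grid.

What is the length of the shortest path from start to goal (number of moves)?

Answer: Shortest path length: 9

Derivation:
BFS from (row=0, col=4) until reaching (row=6, col=7):
  Distance 0: (row=0, col=4)
  Distance 1: (row=0, col=3), (row=0, col=5), (row=1, col=4)
  Distance 2: (row=2, col=4)
  Distance 3: (row=2, col=3), (row=2, col=5)
  Distance 4: (row=3, col=3), (row=3, col=5)
  Distance 5: (row=3, col=6), (row=4, col=3), (row=4, col=5)
  Distance 6: (row=3, col=7), (row=4, col=4), (row=4, col=6), (row=5, col=5)
  Distance 7: (row=2, col=7), (row=3, col=8), (row=5, col=4), (row=5, col=6)
  Distance 8: (row=1, col=7), (row=6, col=4), (row=6, col=6)
  Distance 9: (row=0, col=7), (row=1, col=8), (row=6, col=3), (row=6, col=7), (row=7, col=4)  <- goal reached here
One shortest path (9 moves): (row=0, col=4) -> (row=1, col=4) -> (row=2, col=4) -> (row=2, col=5) -> (row=3, col=5) -> (row=3, col=6) -> (row=4, col=6) -> (row=5, col=6) -> (row=6, col=6) -> (row=6, col=7)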